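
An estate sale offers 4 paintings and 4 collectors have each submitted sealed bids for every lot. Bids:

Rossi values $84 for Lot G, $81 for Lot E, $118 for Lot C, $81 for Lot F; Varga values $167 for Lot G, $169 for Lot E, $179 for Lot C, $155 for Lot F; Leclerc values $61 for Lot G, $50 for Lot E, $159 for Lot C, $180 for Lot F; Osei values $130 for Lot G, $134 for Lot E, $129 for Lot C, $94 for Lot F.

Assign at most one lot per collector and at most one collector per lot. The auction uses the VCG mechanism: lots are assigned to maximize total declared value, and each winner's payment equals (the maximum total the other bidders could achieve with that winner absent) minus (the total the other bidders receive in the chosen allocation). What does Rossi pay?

Rossi pays $12.

Efficient allocation: Rossi→Lot C ($118), Varga→Lot G ($167), Leclerc→Lot F ($180), Osei→Lot E ($134); total welfare W = $599.
Rossi receives Lot C at value $118, so the others get W − 118 = $481.
Without Rossi: best allocation of the remaining 3 bidders over all 4 lots is Varga→Lot C ($179), Leclerc→Lot F ($180), Osei→Lot E ($134), total $493.
VCG payment = (others' best without Rossi) − (others' welfare with Rossi) = 493 − 481 = $12.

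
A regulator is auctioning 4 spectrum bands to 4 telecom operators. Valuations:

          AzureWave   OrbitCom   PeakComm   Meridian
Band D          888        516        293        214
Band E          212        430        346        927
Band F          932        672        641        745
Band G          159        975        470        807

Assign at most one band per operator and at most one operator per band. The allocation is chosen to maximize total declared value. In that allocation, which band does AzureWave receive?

Treat this as an assignment problem: match each operator to one band.
Optimal: AzureWave→Band D ($888M), OrbitCom→Band G ($975M), PeakComm→Band F ($641M), Meridian→Band E ($927M) — total 888+975+641+927 = $3431M.
Max-entry greedy (repeatedly take the single best remaining cell) gives $3127M, worse by 304.
Next-best assignment: AzureWave→Band F, OrbitCom→Band G, PeakComm→Band D, Meridian→Band E = $3127M.
Swapping Meridian↔AzureWave (Meridian→Band D $214M, AzureWave→Band E $212M) loses 1389.
Every other assignment is strictly worse.
AzureWave's own top band is Band F ($932M), but forcing AzureWave→Band F and reassigning the rest optimally gives only $3127M — worse by 304.

AzureWave receives Band D.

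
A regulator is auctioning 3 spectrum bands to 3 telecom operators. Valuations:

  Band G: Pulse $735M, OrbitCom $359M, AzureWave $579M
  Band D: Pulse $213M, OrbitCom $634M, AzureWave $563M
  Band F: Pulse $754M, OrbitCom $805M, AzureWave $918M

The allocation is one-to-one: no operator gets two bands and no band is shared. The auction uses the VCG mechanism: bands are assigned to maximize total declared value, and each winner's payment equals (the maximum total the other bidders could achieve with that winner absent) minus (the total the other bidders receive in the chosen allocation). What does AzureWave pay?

Efficient allocation: Pulse→Band G ($735M), OrbitCom→Band D ($634M), AzureWave→Band F ($918M); total welfare W = $2287M.
AzureWave receives Band F at value $918M, so the others get W − 918 = $1369M.
Without AzureWave: best allocation of the remaining 2 bidders over all 3 bands is Pulse→Band G ($735M), OrbitCom→Band F ($805M), total $1540M.
VCG payment = (others' best without AzureWave) − (others' welfare with AzureWave) = 1540 − 1369 = $171M.

AzureWave pays $171M.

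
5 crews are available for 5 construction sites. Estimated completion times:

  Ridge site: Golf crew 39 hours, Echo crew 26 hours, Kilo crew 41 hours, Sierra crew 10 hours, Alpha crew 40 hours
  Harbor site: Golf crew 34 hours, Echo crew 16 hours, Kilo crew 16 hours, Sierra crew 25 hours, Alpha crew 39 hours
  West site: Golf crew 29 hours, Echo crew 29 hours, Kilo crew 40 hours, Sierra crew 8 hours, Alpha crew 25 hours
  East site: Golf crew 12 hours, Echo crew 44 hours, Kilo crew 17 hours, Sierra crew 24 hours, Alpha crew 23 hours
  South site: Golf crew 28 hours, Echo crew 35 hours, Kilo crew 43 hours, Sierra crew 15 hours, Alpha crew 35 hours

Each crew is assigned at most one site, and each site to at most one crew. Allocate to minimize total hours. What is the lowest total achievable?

Minimum total: 94 hours

This is a one-to-one assignment (minimum-cost bipartite matching).
Optimal: Golf crew→East site (12 hours), Echo crew→Ridge site (26 hours), Kilo crew→Harbor site (16 hours), Sierra crew→South site (15 hours), Alpha crew→West site (25 hours) — total 12+26+16+15+25 = 94 hours.
Column-greedy (each site in turn goes to its cheapest remaining crew) gives 106 hours, worse by 12.
Checked against all permutations: 94 hours is optimal.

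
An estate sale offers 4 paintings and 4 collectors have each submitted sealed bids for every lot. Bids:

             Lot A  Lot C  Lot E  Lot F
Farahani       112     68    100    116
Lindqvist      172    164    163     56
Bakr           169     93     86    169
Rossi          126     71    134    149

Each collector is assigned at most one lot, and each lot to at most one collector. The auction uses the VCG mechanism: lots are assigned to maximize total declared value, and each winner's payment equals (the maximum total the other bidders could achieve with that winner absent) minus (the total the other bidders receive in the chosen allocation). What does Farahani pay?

Efficient allocation: Farahani→Lot F ($116), Lindqvist→Lot C ($164), Bakr→Lot A ($169), Rossi→Lot E ($134); total welfare W = $583.
Farahani receives Lot F at value $116, so the others get W − 116 = $467.
Without Farahani: best allocation of the remaining 3 bidders over all 4 lots is Lindqvist→Lot C ($164), Bakr→Lot A ($169), Rossi→Lot F ($149), total $482.
VCG payment = (others' best without Farahani) − (others' welfare with Farahani) = 482 − 467 = $15.

Farahani pays $15.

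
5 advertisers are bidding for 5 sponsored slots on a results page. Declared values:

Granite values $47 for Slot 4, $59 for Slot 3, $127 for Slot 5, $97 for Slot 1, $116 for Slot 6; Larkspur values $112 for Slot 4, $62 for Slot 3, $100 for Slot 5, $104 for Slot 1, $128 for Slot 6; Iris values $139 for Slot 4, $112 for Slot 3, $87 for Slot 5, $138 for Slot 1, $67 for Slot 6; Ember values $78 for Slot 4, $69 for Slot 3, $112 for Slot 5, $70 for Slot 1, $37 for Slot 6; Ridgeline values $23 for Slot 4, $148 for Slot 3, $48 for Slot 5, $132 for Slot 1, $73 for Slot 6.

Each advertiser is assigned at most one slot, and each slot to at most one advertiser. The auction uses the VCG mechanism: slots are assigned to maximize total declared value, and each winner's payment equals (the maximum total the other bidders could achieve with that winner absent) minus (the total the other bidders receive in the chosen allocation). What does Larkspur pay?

Efficient allocation: Granite→Slot 6 ($116), Larkspur→Slot 4 ($112), Iris→Slot 1 ($138), Ember→Slot 5 ($112), Ridgeline→Slot 3 ($148); total welfare W = $626.
Larkspur receives Slot 4 at value $112, so the others get W − 112 = $514.
Without Larkspur: best allocation of the remaining 4 bidders over all 5 slots is Granite→Slot 6 ($116), Iris→Slot 4 ($139), Ember→Slot 5 ($112), Ridgeline→Slot 3 ($148), total $515.
VCG payment = (others' best without Larkspur) − (others' welfare with Larkspur) = 515 − 514 = $1.

Larkspur pays $1.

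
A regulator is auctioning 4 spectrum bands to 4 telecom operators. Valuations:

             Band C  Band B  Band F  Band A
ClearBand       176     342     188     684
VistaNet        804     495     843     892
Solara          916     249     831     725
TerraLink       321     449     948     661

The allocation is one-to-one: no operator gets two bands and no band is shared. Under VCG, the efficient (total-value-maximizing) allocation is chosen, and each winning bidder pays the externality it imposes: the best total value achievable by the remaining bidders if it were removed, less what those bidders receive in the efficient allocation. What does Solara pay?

Efficient allocation: ClearBand→Band B ($342M), VistaNet→Band A ($892M), Solara→Band C ($916M), TerraLink→Band F ($948M); total welfare W = $3098M.
Solara receives Band C at value $916M, so the others get W − 916 = $2182M.
Without Solara: best allocation of the remaining 3 bidders over all 4 bands is ClearBand→Band A ($684M), VistaNet→Band C ($804M), TerraLink→Band F ($948M), total $2436M.
VCG payment = (others' best without Solara) − (others' welfare with Solara) = 2436 − 2182 = $254M.

Solara pays $254M.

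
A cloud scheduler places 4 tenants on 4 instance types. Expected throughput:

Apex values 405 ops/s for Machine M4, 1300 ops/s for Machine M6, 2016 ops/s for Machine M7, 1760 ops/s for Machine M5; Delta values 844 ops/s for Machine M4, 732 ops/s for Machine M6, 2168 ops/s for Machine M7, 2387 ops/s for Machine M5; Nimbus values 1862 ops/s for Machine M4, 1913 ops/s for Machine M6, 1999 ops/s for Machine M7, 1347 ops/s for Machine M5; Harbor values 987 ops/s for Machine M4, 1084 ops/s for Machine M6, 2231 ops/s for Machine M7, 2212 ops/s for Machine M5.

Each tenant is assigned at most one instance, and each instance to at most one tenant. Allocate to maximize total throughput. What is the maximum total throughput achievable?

Treat this as an assignment problem: match each tenant to one instance.
Optimal: Apex→Machine M6 (1300 ops/s), Delta→Machine M5 (2387 ops/s), Nimbus→Machine M4 (1862 ops/s), Harbor→Machine M7 (2231 ops/s) — total 1300+2387+1862+2231 = 7780 ops/s.
Row-greedy (each tenant in turn takes its best remaining instance) gives 7303 ops/s, worse by 477.

Maximum total: 7780 ops/s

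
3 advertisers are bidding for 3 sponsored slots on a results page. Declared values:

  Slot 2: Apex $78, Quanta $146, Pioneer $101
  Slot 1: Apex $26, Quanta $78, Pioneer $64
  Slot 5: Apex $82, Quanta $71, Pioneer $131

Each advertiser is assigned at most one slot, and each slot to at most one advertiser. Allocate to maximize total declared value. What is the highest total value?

Maximum total: $303

This is a one-to-one assignment (maximum-weight bipartite matching).
Optimal: Apex→Slot 1 ($26), Quanta→Slot 2 ($146), Pioneer→Slot 5 ($131) — total 26+146+131 = $303.
Row-greedy (each advertiser in turn takes its best remaining slot) gives $292, worse by 11.
Checked against all permutations: $303 is optimal.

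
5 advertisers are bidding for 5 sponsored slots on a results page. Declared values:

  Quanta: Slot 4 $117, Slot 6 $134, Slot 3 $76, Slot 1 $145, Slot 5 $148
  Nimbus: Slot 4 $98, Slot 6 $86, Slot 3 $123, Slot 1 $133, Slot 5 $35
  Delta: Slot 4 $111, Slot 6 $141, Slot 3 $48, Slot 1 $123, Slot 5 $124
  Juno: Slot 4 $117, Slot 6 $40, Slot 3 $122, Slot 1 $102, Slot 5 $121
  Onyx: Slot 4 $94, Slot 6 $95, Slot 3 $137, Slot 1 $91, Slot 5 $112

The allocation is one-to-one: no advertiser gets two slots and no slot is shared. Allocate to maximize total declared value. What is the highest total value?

Optimal: Quanta→Slot 5 ($148), Nimbus→Slot 1 ($133), Delta→Slot 6 ($141), Juno→Slot 4 ($117), Onyx→Slot 3 ($137) — total 148+133+141+117+137 = $676.
Column-greedy (each slot in turn goes to its best remaining advertiser) gives $649, worse by 27.
Swapping Nimbus↔Quanta (Nimbus→Slot 5 $35, Quanta→Slot 1 $145) loses 101.
No other one-to-one assignment exceeds $676.

Maximum total: $676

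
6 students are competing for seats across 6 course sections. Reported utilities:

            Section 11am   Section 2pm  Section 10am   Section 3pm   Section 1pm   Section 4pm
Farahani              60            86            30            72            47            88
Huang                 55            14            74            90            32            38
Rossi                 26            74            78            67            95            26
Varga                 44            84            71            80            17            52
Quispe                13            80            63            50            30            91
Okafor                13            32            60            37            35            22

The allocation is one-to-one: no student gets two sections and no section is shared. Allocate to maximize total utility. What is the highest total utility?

Maximum total: 480 points

Treat this as an assignment problem: match each student to one section.
Optimal: Farahani→Section 11am (60 points), Huang→Section 3pm (90 points), Rossi→Section 1pm (95 points), Varga→Section 2pm (84 points), Quispe→Section 4pm (91 points), Okafor→Section 10am (60 points) — total 60+90+95+84+91+60 = 480 points.
Row-greedy (each student in turn takes its best remaining section) gives 433 points, worse by 47.
No other one-to-one assignment exceeds 480 points.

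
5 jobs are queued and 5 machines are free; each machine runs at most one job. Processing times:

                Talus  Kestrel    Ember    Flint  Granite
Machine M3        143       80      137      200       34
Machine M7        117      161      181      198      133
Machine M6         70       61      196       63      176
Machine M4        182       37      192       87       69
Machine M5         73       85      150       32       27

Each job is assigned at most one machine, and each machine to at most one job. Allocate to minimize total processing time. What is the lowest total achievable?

Optimal: Talus→Machine M6 (70 min), Kestrel→Machine M4 (37 min), Ember→Machine M7 (181 min), Flint→Machine M5 (32 min), Granite→Machine M3 (34 min) — total 70+37+181+32+34 = 354 min.
Row-greedy (each job in turn takes its cheapest remaining machine) gives 409 min, worse by 55.
Next-best assignment: Talus→Machine M7, Kestrel→Machine M4, Ember→Machine M3, Flint→Machine M6, Granite→Machine M5 = 381 min.
No other one-to-one assignment undercuts 354 min.

Minimum total: 354 min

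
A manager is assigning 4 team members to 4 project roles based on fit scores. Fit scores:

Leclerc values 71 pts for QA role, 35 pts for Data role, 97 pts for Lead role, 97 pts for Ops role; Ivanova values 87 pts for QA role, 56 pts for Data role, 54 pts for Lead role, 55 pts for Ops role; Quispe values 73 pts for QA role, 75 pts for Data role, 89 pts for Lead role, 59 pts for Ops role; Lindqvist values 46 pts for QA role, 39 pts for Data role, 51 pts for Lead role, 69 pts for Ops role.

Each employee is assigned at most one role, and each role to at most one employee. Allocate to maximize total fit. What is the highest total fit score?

Maximum total: 328 pts

Optimal: Leclerc→Lead role (97 pts), Ivanova→QA role (87 pts), Quispe→Data role (75 pts), Lindqvist→Ops role (69 pts) — total 97+87+75+69 = 328 pts.
No other one-to-one assignment exceeds 328 pts.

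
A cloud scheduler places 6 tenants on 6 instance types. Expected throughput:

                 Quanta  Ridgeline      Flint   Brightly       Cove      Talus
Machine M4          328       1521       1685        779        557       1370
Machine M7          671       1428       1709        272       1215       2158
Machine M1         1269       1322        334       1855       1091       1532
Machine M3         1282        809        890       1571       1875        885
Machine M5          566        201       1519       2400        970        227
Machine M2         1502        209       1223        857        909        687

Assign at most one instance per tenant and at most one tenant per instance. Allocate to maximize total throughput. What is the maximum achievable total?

Optimal: Quanta→Machine M2 (1502 ops/s), Ridgeline→Machine M1 (1322 ops/s), Flint→Machine M4 (1685 ops/s), Brightly→Machine M5 (2400 ops/s), Cove→Machine M3 (1875 ops/s), Talus→Machine M7 (2158 ops/s) — total 1502+1322+1685+2400+1875+2158 = 10942 ops/s.
Column-greedy (each instance in turn goes to its best remaining tenant) gives 8348 ops/s, worse by 2594.
Next-best assignment: Quanta→Machine M2, Ridgeline→Machine M4, Flint→Machine M7, Brightly→Machine M5, Cove→Machine M3, Talus→Machine M1 = 10539 ops/s.
Checked against all permutations: 10942 ops/s is optimal.

Max total: 10942 ops/s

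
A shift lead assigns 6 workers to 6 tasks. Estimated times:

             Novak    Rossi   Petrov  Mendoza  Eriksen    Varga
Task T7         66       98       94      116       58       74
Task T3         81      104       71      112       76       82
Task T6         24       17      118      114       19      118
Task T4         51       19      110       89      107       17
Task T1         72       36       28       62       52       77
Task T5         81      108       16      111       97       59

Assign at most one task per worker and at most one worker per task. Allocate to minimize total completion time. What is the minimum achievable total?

Minimum total: 251 min

This is the linear assignment problem.
Optimal: Novak→Task T3 (81 min), Rossi→Task T6 (17 min), Petrov→Task T5 (16 min), Mendoza→Task T1 (62 min), Eriksen→Task T7 (58 min), Varga→Task T4 (17 min) — total 81+17+16+62+58+17 = 251 min.
Column-greedy (each task in turn goes to its cheapest remaining worker) gives 306 min, worse by 55.
Next-best assignment: Novak→Task T7, Rossi→Task T6, Petrov→Task T5, Mendoza→Task T1, Eriksen→Task T3, Varga→Task T4 = 254 min.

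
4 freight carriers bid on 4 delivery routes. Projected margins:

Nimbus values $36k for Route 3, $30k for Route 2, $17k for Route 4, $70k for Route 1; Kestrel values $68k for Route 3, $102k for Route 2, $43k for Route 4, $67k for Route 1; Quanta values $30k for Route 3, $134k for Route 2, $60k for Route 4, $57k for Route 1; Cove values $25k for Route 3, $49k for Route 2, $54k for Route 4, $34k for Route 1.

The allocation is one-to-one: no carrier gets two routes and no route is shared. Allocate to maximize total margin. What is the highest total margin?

Optimal: Nimbus→Route 1 ($70k), Kestrel→Route 3 ($68k), Quanta→Route 2 ($134k), Cove→Route 4 ($54k) — total 70+68+134+54 = $326k.
Row-greedy (each carrier in turn takes its best remaining route) gives $257k, worse by 69.
Next-best assignment: Nimbus→Route 3, Kestrel→Route 1, Quanta→Route 2, Cove→Route 4 = $291k.

Max total: $326k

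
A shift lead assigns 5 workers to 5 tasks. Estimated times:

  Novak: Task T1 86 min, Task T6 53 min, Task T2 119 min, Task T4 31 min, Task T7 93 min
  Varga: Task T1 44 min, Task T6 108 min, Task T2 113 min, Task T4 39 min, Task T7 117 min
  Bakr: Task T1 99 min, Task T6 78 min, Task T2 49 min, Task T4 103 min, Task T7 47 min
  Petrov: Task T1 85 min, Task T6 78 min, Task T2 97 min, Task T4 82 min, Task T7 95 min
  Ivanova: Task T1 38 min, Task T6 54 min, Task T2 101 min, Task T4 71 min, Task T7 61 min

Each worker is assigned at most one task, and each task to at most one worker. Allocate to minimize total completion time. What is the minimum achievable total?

Min total: 263 min

Optimal: Novak→Task T4 (31 min), Varga→Task T1 (44 min), Bakr→Task T2 (49 min), Petrov→Task T6 (78 min), Ivanova→Task T7 (61 min) — total 31+44+49+78+61 = 263 min.
Column-greedy (each task in turn goes to its cheapest remaining worker) gives 274 min, worse by 11.
Next-best assignment: Novak→Task T4, Varga→Task T1, Bakr→Task T2, Petrov→Task T7, Ivanova→Task T6 = 273 min.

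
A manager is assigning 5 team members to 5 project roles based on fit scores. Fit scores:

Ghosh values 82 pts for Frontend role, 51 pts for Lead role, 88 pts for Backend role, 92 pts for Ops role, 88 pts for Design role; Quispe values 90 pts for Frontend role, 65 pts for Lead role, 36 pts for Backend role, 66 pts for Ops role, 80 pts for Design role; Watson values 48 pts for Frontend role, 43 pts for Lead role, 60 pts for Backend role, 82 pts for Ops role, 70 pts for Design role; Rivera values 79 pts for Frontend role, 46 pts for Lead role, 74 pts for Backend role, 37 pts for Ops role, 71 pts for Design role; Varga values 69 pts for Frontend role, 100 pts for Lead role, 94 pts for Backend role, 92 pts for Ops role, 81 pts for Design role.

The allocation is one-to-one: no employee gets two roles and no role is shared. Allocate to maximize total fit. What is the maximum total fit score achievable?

This is the linear assignment problem.
Optimal: Ghosh→Design role (88 pts), Quispe→Frontend role (90 pts), Watson→Ops role (82 pts), Rivera→Backend role (74 pts), Varga→Lead role (100 pts) — total 88+90+82+74+100 = 434 pts.
Max-entry greedy (repeatedly take the single best remaining cell) gives 426 pts, worse by 8.
Swapping Quispe↔Watson (Quispe→Ops role 66 pts, Watson→Frontend role 48 pts) loses 58.

Max total: 434 pts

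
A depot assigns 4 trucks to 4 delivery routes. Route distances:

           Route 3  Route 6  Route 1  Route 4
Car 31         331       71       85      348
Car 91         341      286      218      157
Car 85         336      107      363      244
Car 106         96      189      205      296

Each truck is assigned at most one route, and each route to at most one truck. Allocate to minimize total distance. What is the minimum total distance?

Min total: 445 km

Optimal: Car 31→Route 1 (85 km), Car 91→Route 4 (157 km), Car 85→Route 6 (107 km), Car 106→Route 3 (96 km) — total 85+157+107+96 = 445 km.
Column-greedy (each route in turn goes to its cheapest remaining truck) gives 629 km, worse by 184.
Next-best assignment: Car 31→Route 6, Car 91→Route 1, Car 85→Route 4, Car 106→Route 3 = 629 km.
Swapping Car 106↔Car 91 (Car 106→Route 4 296 km, Car 91→Route 3 341 km) adds 384.
Checked against all permutations: 445 km is optimal.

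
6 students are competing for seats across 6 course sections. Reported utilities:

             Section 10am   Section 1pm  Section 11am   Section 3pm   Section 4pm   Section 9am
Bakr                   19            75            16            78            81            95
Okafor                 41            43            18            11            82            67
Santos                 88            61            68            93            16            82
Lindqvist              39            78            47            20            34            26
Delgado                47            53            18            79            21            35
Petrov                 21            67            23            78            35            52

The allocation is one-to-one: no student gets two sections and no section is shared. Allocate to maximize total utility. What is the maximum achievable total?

This is a one-to-one assignment (maximum-weight bipartite matching).
Optimal: Bakr→Section 9am (95 points), Okafor→Section 4pm (82 points), Santos→Section 10am (88 points), Lindqvist→Section 11am (47 points), Delgado→Section 3pm (79 points), Petrov→Section 1pm (67 points) — total 95+82+88+47+79+67 = 458 points.
Column-greedy (each section in turn goes to its best remaining student) gives 445 points, worse by 13.
Checked against all permutations: 458 points is optimal.

Maximum total: 458 points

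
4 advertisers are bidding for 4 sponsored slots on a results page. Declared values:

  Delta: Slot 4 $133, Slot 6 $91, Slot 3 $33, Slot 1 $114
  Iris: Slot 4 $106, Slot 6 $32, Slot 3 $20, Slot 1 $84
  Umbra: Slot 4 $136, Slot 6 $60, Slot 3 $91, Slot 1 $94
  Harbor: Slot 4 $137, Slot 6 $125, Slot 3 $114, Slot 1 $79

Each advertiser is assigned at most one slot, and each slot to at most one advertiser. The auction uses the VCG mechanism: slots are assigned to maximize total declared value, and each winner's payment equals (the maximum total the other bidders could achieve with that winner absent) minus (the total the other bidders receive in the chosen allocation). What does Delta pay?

Delta pays $23.

Efficient allocation: Delta→Slot 1 ($114), Iris→Slot 4 ($106), Umbra→Slot 3 ($91), Harbor→Slot 6 ($125); total welfare W = $436.
Delta receives Slot 1 at value $114, so the others get W − 114 = $322.
Without Delta: best allocation of the remaining 3 bidders over all 4 slots is Iris→Slot 1 ($84), Umbra→Slot 4 ($136), Harbor→Slot 6 ($125), total $345.
VCG payment = (others' best without Delta) − (others' welfare with Delta) = 345 − 322 = $23.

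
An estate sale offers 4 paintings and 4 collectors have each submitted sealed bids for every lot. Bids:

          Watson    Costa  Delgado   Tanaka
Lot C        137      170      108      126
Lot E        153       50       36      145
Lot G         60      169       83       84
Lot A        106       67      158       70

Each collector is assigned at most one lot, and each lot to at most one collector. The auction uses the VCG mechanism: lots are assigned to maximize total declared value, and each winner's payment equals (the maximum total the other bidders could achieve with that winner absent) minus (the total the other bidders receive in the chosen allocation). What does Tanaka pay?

Tanaka pays $17.

Efficient allocation: Watson→Lot C ($137), Costa→Lot G ($169), Delgado→Lot A ($158), Tanaka→Lot E ($145); total welfare W = $609.
Tanaka receives Lot E at value $145, so the others get W − 145 = $464.
Without Tanaka: best allocation of the remaining 3 bidders over all 4 lots is Watson→Lot E ($153), Costa→Lot C ($170), Delgado→Lot A ($158), total $481.
VCG payment = (others' best without Tanaka) − (others' welfare with Tanaka) = 481 − 464 = $17.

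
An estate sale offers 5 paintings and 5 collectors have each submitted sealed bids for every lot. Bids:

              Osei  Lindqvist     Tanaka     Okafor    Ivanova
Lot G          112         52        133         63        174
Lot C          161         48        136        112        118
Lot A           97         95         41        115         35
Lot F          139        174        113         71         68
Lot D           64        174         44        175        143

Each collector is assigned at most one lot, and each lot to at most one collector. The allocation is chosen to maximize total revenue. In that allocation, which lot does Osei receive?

Osei receives Lot A.

This is the linear assignment problem.
Optimal: Osei→Lot A ($97), Lindqvist→Lot F ($174), Tanaka→Lot C ($136), Okafor→Lot D ($175), Ivanova→Lot G ($174) — total 97+174+136+175+174 = $756.
Max-entry greedy (repeatedly take the single best remaining cell) gives $725, worse by 31.
Next-best assignment: Osei→Lot F, Lindqvist→Lot D, Tanaka→Lot C, Okafor→Lot A, Ivanova→Lot G = $738.
Checked against all permutations: $756 is optimal.
Osei's own top lot is Lot C ($161), but forcing Osei→Lot C and reassigning the rest optimally gives only $737 — worse by 19.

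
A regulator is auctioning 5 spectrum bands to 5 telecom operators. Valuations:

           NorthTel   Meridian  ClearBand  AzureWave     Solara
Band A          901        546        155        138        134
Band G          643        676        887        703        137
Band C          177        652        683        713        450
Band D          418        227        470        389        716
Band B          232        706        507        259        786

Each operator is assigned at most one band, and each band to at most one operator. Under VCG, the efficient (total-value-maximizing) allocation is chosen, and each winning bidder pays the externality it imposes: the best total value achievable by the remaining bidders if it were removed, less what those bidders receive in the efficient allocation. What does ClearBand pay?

ClearBand pays $40M.

Efficient allocation: NorthTel→Band A ($901M), Meridian→Band B ($706M), ClearBand→Band G ($887M), AzureWave→Band C ($713M), Solara→Band D ($716M); total welfare W = $3923M.
ClearBand receives Band G at value $887M, so the others get W − 887 = $3036M.
Without ClearBand: best allocation of the remaining 4 bidders over all 5 bands is NorthTel→Band A ($901M), Meridian→Band G ($676M), AzureWave→Band C ($713M), Solara→Band B ($786M), total $3076M.
VCG payment = (others' best without ClearBand) − (others' welfare with ClearBand) = 3076 − 3036 = $40M.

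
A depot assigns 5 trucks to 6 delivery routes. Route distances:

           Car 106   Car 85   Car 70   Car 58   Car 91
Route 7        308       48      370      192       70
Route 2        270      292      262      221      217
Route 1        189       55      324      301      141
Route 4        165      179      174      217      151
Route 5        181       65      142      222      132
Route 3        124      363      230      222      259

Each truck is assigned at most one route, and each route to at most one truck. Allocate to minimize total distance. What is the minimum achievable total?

Min total: 608 km

Optimal: Car 106→Route 3 (124 km), Car 85→Route 1 (55 km), Car 70→Route 5 (142 km), Car 58→Route 4 (217 km), Car 91→Route 7 (70 km) — total 124+55+142+217+70 = 608 km.
Column-greedy (each route in turn goes to its cheapest remaining truck) gives 850 km, worse by 242.
Next-best assignment: Car 106→Route 3, Car 85→Route 1, Car 70→Route 5, Car 58→Route 2, Car 91→Route 7 = 612 km.
No other one-to-one assignment undercuts 608 km.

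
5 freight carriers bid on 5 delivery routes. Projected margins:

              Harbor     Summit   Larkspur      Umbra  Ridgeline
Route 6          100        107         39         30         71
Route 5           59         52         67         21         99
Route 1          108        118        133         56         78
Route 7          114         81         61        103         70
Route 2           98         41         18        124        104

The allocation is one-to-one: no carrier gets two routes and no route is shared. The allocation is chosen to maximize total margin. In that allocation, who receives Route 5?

Ridgeline receives Route 5.

Optimal: Harbor→Route 7 ($114k), Summit→Route 6 ($107k), Larkspur→Route 1 ($133k), Umbra→Route 2 ($124k), Ridgeline→Route 5 ($99k) — total 114+107+133+124+99 = $577k.
Row-greedy (each carrier in turn takes its best remaining route) gives $494k, worse by 83.
Swapping Ridgeline↔Larkspur (Ridgeline→Route 1 $78k, Larkspur→Route 5 $67k) loses 87.
No other one-to-one assignment exceeds $577k.
Ridgeline's own top route is Route 2 ($104k), but forcing Ridgeline→Route 2 and reassigning the rest optimally gives only $506k — worse by 71.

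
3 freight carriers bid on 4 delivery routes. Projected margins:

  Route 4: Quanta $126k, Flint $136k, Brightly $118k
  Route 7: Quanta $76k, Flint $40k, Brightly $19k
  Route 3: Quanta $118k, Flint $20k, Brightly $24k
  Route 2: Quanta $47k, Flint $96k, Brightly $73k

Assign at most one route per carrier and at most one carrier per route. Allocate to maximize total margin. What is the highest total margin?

Optimal: Quanta→Route 3 ($118k), Flint→Route 2 ($96k), Brightly→Route 4 ($118k) — total 118+96+118 = $332k.
Column-greedy (each route in turn goes to its best remaining carrier) gives $236k, worse by 96.
Swapping Quanta↔Flint (Quanta→Route 2 $47k, Flint→Route 3 $20k) loses 147.
Checked against all permutations: $332k is optimal.

Max total: $332k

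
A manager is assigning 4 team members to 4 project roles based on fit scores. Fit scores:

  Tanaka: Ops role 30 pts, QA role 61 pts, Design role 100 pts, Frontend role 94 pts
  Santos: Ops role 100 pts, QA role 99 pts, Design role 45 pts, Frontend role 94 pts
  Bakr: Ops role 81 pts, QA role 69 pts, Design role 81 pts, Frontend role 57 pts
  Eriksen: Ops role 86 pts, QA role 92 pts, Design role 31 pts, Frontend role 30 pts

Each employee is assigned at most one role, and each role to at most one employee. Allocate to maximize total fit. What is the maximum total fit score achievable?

Maximum total: 367 pts

This is the linear assignment problem.
Optimal: Tanaka→Design role (100 pts), Santos→Frontend role (94 pts), Bakr→Ops role (81 pts), Eriksen→QA role (92 pts) — total 100+94+81+92 = 367 pts.
Row-greedy (each employee in turn takes its best remaining role) gives 299 pts, worse by 68.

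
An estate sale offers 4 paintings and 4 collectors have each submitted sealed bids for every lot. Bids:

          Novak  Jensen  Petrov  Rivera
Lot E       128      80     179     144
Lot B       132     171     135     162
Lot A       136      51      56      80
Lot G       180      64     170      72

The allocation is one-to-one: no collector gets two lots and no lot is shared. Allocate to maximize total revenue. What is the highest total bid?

Optimal: Novak→Lot A ($136), Jensen→Lot B ($171), Petrov→Lot G ($170), Rivera→Lot E ($144) — total 136+171+170+144 = $621.
Max-entry greedy (repeatedly take the single best remaining cell) gives $610, worse by 11.
Next-best assignment: Novak→Lot G, Jensen→Lot B, Petrov→Lot E, Rivera→Lot A = $610.

Maximum total: $621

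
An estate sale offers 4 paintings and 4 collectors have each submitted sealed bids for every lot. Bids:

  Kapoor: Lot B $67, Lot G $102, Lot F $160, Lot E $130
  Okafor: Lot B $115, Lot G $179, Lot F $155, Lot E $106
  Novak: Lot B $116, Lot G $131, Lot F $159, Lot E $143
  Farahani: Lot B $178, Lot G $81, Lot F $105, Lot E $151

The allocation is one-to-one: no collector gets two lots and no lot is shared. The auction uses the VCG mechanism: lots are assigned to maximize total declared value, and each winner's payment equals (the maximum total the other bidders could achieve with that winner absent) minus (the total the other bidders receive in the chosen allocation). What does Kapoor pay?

Efficient allocation: Kapoor→Lot F ($160), Okafor→Lot G ($179), Novak→Lot E ($143), Farahani→Lot B ($178); total welfare W = $660.
Kapoor receives Lot F at value $160, so the others get W − 160 = $500.
Without Kapoor: best allocation of the remaining 3 bidders over all 4 lots is Okafor→Lot G ($179), Novak→Lot F ($159), Farahani→Lot B ($178), total $516.
VCG payment = (others' best without Kapoor) − (others' welfare with Kapoor) = 516 − 500 = $16.

Kapoor pays $16.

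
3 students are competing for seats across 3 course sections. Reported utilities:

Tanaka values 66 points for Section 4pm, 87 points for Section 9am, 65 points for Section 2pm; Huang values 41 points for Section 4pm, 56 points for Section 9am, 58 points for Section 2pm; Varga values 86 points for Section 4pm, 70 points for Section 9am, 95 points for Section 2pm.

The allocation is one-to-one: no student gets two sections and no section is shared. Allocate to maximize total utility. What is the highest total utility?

Optimal: Tanaka→Section 9am (87 points), Huang→Section 2pm (58 points), Varga→Section 4pm (86 points) — total 87+58+86 = 231 points.
Max-entry greedy (repeatedly take the single best remaining cell) gives 223 points, worse by 8.
No other one-to-one assignment exceeds 231 points.

Max total: 231 points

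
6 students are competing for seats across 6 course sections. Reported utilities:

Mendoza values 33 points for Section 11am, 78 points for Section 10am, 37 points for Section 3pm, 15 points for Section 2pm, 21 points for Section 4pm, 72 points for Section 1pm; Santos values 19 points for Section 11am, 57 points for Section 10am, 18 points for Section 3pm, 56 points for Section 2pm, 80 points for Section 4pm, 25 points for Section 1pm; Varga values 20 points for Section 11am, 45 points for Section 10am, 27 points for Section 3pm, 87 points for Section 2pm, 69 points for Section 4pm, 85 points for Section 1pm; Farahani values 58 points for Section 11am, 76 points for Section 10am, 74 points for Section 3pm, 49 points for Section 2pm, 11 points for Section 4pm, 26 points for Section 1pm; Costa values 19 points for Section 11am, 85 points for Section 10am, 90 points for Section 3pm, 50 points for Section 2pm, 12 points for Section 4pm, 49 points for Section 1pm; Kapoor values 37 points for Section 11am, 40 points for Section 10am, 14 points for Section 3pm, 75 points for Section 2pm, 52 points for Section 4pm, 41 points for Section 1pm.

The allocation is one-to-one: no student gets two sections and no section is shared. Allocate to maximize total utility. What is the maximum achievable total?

Maximum total: 466 points

Optimal: Mendoza→Section 10am (78 points), Santos→Section 4pm (80 points), Varga→Section 1pm (85 points), Farahani→Section 11am (58 points), Costa→Section 3pm (90 points), Kapoor→Section 2pm (75 points) — total 78+80+85+58+90+75 = 466 points.
Row-greedy (each student in turn takes its best remaining section) gives 405 points, worse by 61.
Next-best assignment: Mendoza→Section 1pm, Santos→Section 4pm, Varga→Section 2pm, Farahani→Section 10am, Costa→Section 3pm, Kapoor→Section 11am = 442 points.
Every other assignment is strictly worse.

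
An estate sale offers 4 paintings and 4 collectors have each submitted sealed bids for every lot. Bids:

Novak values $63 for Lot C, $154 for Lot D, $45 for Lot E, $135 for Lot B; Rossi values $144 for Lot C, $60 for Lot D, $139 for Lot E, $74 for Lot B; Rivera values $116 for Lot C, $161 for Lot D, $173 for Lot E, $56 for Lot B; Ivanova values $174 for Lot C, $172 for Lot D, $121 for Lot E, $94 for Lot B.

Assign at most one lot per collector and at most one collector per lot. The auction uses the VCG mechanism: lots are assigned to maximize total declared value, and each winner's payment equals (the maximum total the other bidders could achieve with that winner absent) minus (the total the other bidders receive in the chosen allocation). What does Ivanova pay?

Ivanova pays $19.

Efficient allocation: Novak→Lot B ($135), Rossi→Lot C ($144), Rivera→Lot E ($173), Ivanova→Lot D ($172); total welfare W = $624.
Ivanova receives Lot D at value $172, so the others get W − 172 = $452.
Without Ivanova: best allocation of the remaining 3 bidders over all 4 lots is Novak→Lot D ($154), Rossi→Lot C ($144), Rivera→Lot E ($173), total $471.
VCG payment = (others' best without Ivanova) − (others' welfare with Ivanova) = 471 − 452 = $19.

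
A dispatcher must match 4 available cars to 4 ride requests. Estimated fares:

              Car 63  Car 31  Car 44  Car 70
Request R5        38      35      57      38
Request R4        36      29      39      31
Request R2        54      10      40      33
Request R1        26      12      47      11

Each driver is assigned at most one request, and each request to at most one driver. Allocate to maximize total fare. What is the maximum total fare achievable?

Max total: $168

Treat this as an assignment problem: match each driver to one request.
Optimal: Car 63→Request R2 ($54), Car 31→Request R4 ($29), Car 44→Request R1 ($47), Car 70→Request R5 ($38) — total 54+29+47+38 = $168.
Max-entry greedy (repeatedly take the single best remaining cell) gives $154, worse by 14.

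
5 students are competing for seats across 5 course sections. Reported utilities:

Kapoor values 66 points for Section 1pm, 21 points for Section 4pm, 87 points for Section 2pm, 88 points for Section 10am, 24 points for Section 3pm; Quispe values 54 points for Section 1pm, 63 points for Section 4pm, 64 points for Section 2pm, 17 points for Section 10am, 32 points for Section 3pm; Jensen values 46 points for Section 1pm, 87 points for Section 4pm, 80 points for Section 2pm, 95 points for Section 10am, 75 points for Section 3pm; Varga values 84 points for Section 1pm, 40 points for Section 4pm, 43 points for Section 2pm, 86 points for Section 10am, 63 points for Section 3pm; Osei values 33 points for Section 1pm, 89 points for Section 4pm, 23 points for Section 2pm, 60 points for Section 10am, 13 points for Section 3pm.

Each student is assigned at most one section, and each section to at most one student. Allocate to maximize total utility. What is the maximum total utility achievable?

Optimal: Kapoor→Section 10am (88 points), Quispe→Section 2pm (64 points), Jensen→Section 3pm (75 points), Varga→Section 1pm (84 points), Osei→Section 4pm (89 points) — total 88+64+75+84+89 = 400 points.
Max-entry greedy (repeatedly take the single best remaining cell) gives 387 points, worse by 13.
Next-best assignment: Kapoor→Section 2pm, Quispe→Section 1pm, Jensen→Section 3pm, Varga→Section 10am, Osei→Section 4pm = 391 points.

Max total: 400 points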